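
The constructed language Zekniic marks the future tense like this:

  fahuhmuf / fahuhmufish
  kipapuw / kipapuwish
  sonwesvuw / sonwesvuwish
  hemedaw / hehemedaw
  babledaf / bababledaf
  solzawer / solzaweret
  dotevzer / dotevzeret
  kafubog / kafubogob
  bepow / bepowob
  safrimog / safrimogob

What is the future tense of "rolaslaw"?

kipapuw and hemedaw both end in -w yet inflect differently (kipapuwish, hehemedaw), so the final letter is not what conditions the rule; the last vowel is.
"rolaslaw" has last vowel 'a'. The stems whose last vowel is 'a' (hemedaw → hehemedaw, babledaf → bababledaf) repeat the first consonant+vowel as a prefix.
The other patterns: stems whose last vowel is 'u' add -ish; stems whose last vowel is 'e' add -et; stems whose last vowel is 'o' add -ob.
So rolaslaw → rorolaslaw.

rorolaslaw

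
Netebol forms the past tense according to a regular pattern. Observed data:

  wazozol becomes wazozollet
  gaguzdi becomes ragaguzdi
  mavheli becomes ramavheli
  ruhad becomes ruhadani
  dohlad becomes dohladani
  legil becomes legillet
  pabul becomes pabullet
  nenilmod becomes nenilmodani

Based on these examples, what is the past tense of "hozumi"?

rahozumi

nenilmod and wazozol both have last vowel 'o' yet inflect differently (nenilmodani, wazozollet), so the last vowel is not what conditions the rule; the final letter is.
"hozumi" ends in -i. The stems ending in -i (mavheli → ramavheli, gaguzdi → ragaguzdi) add the prefix ra-.
The other patterns: stems ending in -d add -ani; stems ending in -l double the final consonant and add -et.
So hozumi → rahozumi.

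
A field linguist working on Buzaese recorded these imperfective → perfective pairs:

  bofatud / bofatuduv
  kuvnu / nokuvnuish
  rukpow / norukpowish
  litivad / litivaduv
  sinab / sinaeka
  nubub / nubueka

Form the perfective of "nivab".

nivaeka

litivad and sinab both have last vowel 'a' yet inflect differently (litivaduv, sinaeka), so the last vowel is not what conditions the rule; the final letter is.
"nivab" ends in -b. The stems ending in -b (sinab → sinaeka, nubub → nubueka) drop the final letter and add -eka.
The other patterns: stems ending in -d add -uv; stems ending in -u or -w add no- … -ish around the stem.
So nivab → nivaeka.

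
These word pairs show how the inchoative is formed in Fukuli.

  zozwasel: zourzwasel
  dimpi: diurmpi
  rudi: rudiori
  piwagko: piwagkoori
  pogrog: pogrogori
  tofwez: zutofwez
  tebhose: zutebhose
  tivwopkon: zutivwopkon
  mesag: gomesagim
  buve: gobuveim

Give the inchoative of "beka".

"beka" begins with b-. The one such stem in the data (buve → gobuveim) adds go- … -im around the stem, so the same rule applies.
So beka → gobekaim.

gobekaim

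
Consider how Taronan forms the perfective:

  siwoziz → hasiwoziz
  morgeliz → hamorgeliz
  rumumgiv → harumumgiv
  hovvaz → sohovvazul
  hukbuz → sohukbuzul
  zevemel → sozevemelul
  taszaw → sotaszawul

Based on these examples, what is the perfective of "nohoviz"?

hanohoviz

siwoziz and hovvaz both end in -z yet inflect differently (hasiwoziz, sohovvazul), so the final letter is not what conditions the rule; the last vowel is.
"nohoviz" has last vowel 'i'. The stems whose last vowel is 'i' (siwoziz → hasiwoziz, morgeliz → hamorgeliz, rumumgiv → harumumgiv) add the prefix ha-.
The other pattern: stems whose last vowel is 'a', 'e' or 'u' add so- … -ul around the stem.
So nohoviz → hanohoviz.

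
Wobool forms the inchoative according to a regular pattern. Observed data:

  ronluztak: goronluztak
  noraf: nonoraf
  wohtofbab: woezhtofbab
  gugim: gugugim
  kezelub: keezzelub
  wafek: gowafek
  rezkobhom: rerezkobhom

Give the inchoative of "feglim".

ronluztak and wohtofbab both have last vowel 'a' yet inflect differently (goronluztak, woezhtofbab), so the last vowel is not what conditions the rule; the final letter is.
"feglim" ends in -m. The stems ending in -m (rezkobhom → rerezkobhom, gugim → gugugim) repeat the first consonant+vowel as a prefix.
So feglim → fefeglim.

fefeglim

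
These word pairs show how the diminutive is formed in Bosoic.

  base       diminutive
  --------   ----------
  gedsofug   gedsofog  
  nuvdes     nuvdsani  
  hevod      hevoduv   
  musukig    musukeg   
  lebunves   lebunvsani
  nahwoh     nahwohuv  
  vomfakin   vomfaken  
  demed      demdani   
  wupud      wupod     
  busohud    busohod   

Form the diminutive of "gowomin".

"gowomin" has last vowel 'i'. The stems whose last vowel is 'i' (vomfakin → vomfaken, musukig → musukeg) change the last vowel to 'e'.
The other patterns: stems whose last vowel is 'e' delete the last vowel and add -ani; stems whose last vowel is 'o' add -uv; stems whose last vowel is 'u' change the last vowel to 'o'.
So gowomin → gowomen.

gowomen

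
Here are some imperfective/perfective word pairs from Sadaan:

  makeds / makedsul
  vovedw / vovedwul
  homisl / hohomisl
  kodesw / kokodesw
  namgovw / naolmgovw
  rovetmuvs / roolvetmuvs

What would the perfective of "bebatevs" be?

vovedw and kodesw both end in -w yet inflect differently (vovedwul, kokodesw), so the final letter is not what conditions the rule; the second-to-last letter is.
"bebatevs" has second-to-last letter 'v'. The stems whose second-to-last letter is 'v' (namgovw → naolmgovw, rovetmuvs → roolvetmuvs) insert -ol- after the first vowel.
So bebatevs → beolbatevs.

beolbatevs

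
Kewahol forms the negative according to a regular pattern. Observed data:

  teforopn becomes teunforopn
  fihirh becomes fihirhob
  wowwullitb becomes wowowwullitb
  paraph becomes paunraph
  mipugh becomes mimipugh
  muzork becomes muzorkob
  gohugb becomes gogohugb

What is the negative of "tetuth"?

"tetuth" has second-to-last letter 't'. The one such stem in the data (wowwullitb → wowowwullitb) repeats the first consonant+vowel as a prefix (as do gohugb, mipugh), so the same rule applies.
The other patterns: stems whose second-to-last letter is 'r' add -ob; stems whose second-to-last letter is 'p' insert -un- after the first vowel.
So tetuth → tetetuth.

tetetuth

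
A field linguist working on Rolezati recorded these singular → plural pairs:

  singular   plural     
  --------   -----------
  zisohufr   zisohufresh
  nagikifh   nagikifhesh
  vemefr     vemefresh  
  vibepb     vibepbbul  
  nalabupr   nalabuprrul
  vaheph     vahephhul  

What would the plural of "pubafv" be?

pubafvesh

zisohufr and nalabupr both end in -r yet inflect differently (zisohufresh, nalabuprrul), so the final letter is not what conditions the rule; the second-to-last letter is.
"pubafv" has second-to-last letter 'f'. The stems whose second-to-last letter is 'f' (zisohufr → zisohufresh, nagikifh → nagikifhesh, vemefr → vemefresh) add -esh.
So pubafv → pubafvesh.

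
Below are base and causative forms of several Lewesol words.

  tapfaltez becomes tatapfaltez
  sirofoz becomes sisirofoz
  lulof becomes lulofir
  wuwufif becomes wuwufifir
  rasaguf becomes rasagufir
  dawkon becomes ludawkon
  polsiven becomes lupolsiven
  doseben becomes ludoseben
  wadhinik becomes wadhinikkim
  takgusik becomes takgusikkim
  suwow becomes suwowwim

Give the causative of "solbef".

solbefir

sirofoz and lulof both have last vowel 'o' yet inflect differently (sisirofoz, lulofir), so the last vowel is not what conditions the rule; the final letter is.
"solbef" ends in -f. The stems ending in -f (lulof → lulofir, wuwufif → wuwufifir, rasaguf → rasagufir) add -ir.
The other patterns: stems ending in -z repeat the first consonant+vowel as a prefix; stems ending in -n add the prefix lu-; stems ending in -k or -w double the final consonant and add -im.
So solbef → solbefir.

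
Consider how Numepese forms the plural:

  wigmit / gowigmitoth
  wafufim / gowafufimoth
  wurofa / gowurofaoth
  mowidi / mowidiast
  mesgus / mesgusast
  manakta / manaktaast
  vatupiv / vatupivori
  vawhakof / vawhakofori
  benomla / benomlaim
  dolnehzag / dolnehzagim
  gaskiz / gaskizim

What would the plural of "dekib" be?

"dekib" begins with d-. The one such stem in the data (dolnehzag → dolnehzagim) adds -im, so the same rule applies.
So dekib → dekibim.

dekibim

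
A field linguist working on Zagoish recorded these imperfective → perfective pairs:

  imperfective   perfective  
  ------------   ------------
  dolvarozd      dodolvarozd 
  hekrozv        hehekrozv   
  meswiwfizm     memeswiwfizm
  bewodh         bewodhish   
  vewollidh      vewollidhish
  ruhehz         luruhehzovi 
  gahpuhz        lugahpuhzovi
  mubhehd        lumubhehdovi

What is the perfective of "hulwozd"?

"hulwozd" has second-to-last letter 'z'. The stems whose second-to-last letter is 'z' (dolvarozd → dodolvarozd, hekrozv → hehekrozv, meswiwfizm → memeswiwfizm) repeat the first consonant+vowel as a prefix.
So hulwozd → huhulwozd.

huhulwozd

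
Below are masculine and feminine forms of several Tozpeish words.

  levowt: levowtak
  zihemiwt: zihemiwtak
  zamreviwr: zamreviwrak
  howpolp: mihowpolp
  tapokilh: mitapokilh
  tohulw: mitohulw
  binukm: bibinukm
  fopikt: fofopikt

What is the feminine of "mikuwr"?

mikuwrak

levowt and fopikt both end in -t yet inflect differently (levowtak, fofopikt), so the final letter is not what conditions the rule; the second-to-last letter is.
"mikuwr" has second-to-last letter 'w'. The stems whose second-to-last letter is 'w' (levowt → levowtak, zihemiwt → zihemiwtak, zamreviwr → zamreviwrak) add -ak.
So mikuwr → mikuwrak.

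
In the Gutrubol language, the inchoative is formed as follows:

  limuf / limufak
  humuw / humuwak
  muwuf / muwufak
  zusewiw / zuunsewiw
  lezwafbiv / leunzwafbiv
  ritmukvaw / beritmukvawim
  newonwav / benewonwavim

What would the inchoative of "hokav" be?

behokavim

"hokav" has last vowel 'a'. The stems whose last vowel is 'a' (ritmukvaw → beritmukvawim, newonwav → benewonwavim) add be- … -im around the stem.
The other patterns: stems whose last vowel is 'u' add -ak; stems whose last vowel is 'i' insert -un- after the first vowel.
So hokav → behokavim.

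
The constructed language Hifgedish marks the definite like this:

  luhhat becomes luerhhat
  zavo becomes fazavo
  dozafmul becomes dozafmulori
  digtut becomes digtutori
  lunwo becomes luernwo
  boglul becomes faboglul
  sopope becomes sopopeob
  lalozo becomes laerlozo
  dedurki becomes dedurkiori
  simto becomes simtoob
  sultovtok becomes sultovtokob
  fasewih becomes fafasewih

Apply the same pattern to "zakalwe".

digtut and luhhat both end in -t yet inflect differently (digtutori, luerhhat), so the final letter is not what conditions the rule; the first letter is.
"zakalwe" begins with z-. The one such stem in the data (zavo → fazavo) adds the prefix fa-, so the same rule applies.
So zakalwe → fazakalwe.

fazakalwe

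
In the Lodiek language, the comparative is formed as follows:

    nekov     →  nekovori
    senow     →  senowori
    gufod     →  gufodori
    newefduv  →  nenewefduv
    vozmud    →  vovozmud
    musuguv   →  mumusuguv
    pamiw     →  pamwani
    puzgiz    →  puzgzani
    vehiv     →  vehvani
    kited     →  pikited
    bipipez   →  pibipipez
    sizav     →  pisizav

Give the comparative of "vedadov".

nekov and newefduv both end in -v yet inflect differently (nekovori, nenewefduv), so the final letter is not what conditions the rule; the last vowel is.
"vedadov" has last vowel 'o'. The stems whose last vowel is 'o' (nekov → nekovori, senow → senowori, gufod → gufodori) add -ori.
The other patterns: stems whose last vowel is 'u' repeat the first consonant+vowel as a prefix; stems whose last vowel is 'i' delete the last vowel and add -ani; stems whose last vowel is 'a' or 'e' add the prefix pi-.
So vedadov → vedadovori.

vedadovori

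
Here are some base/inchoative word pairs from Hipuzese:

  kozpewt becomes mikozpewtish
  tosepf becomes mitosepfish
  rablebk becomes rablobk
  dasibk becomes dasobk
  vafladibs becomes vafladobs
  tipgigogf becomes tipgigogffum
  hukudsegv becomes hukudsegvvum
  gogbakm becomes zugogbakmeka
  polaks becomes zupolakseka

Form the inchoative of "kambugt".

tosepf and tipgigogf both end in -f yet inflect differently (mitosepfish, tipgigogffum), so the final letter is not what conditions the rule; the second-to-last letter is.
"kambugt" has second-to-last letter 'g'. The stems whose second-to-last letter is 'g' (tipgigogf → tipgigogffum, hukudsegv → hukudsegvvum) double the final consonant and add -um.
So kambugt → kambugttum.

kambugttum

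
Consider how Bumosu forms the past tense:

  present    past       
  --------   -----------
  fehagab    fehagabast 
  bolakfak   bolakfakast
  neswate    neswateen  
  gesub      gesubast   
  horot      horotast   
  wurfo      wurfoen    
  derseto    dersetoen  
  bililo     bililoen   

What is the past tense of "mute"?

muteen

horot and bililo both have last vowel 'o' yet inflect differently (horotast, bililoen), so the last vowel is not what conditions the rule; whether the stem ends in a vowel or a consonant is.
"mute" ends in a vowel. The stems ending in a vowel (bililo → bililoen, wurfo → wurfoen, neswate → neswateen) add -en.
So mute → muteen.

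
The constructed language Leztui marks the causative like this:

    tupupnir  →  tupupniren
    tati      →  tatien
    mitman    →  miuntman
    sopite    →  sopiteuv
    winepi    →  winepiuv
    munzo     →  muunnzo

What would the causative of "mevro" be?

tati and winepi both end in -i yet inflect differently (tatien, winepiuv), so the final letter is not what conditions the rule; the first letter is.
"mevro" begins with m-. The stems beginning with m- (mitman → miuntman, munzo → muunnzo) insert -un- after the first vowel.
The other patterns: stems beginning with t- add -en; stems beginning with s- or w- add -uv.
So mevro → meunvro.

meunvro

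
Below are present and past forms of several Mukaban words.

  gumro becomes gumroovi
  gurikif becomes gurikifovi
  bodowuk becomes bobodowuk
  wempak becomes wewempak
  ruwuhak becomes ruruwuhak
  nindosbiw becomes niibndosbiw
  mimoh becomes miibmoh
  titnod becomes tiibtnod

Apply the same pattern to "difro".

gurikif and nindosbiw both have last vowel 'i' yet inflect differently (gurikifovi, niibndosbiw), so the last vowel is not what conditions the rule; the final letter is.
"difro" ends in -o. The one such stem in the data (gumro → gumroovi) adds -ovi, so the same rule applies.
So difro → difroovi.

difroovi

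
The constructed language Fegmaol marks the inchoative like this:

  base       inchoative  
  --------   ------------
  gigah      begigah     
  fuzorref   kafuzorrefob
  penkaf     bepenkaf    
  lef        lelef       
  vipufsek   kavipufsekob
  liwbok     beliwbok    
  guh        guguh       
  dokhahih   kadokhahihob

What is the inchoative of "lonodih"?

guh and gigah both end in -h yet inflect differently (guguh, begigah), so the final letter is not what conditions the rule; the number of vowels is.
"lonodih" has 3 vowels. The stems with 3 vowels (dokhahih → kadokhahihob, vipufsek → kavipufsekob, fuzorref → kafuzorrefob) add ka- … -ob around the stem.
So lonodih → kalonodihob.

kalonodihob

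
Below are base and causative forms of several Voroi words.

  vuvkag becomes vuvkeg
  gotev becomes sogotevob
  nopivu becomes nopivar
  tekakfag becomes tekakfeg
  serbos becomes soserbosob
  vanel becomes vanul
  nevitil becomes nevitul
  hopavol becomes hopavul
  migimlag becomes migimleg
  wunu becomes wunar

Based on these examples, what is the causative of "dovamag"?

dovameg

hopavol and serbos both have last vowel 'o' yet inflect differently (hopavul, soserbosob), so the last vowel is not what conditions the rule; the final letter is.
"dovamag" ends in -g. The stems ending in -g (vuvkag → vuvkeg, tekakfag → tekakfeg, migimlag → migimleg) change the last vowel to 'e'.
The other patterns: stems ending in -l change the last vowel to 'u'; stems ending in -u drop the final letter and add -ar; stems ending in -s or -v add so- … -ob around the stem.
So dovamag → dovameg.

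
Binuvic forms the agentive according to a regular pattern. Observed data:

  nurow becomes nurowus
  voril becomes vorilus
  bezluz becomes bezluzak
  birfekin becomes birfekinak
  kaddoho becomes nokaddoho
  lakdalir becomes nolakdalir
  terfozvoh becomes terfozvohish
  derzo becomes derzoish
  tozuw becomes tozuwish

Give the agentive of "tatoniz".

kaddoho and derzo both end in -o yet inflect differently (nokaddoho, derzoish), so the final letter is not what conditions the rule; the first letter is.
"tatoniz" begins with t-. The stems beginning with t- (terfozvoh → terfozvohish, tozuw → tozuwish) add -ish.
The other patterns: stems beginning with n- or v- add -us; stems beginning with b- add -ak; stems beginning with k- or l- add the prefix no-.
So tatoniz → tatonizish.

tatonizish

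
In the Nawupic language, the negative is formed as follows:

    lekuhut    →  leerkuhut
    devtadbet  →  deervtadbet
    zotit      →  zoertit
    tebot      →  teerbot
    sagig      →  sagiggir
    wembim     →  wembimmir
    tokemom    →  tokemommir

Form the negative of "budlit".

"budlit" ends in -t. The stems ending in -t (lekuhut → leerkuhut, devtadbet → deervtadbet, zotit → zoertit) insert -er- after the first vowel.
The other pattern: stems ending in -g or -m double the final consonant and add -ir.
So budlit → buerdlit.

buerdlit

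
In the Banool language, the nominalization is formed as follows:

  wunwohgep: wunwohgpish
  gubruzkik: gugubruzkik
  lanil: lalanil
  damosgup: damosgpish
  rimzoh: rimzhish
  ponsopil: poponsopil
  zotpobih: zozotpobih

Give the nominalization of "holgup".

zotpobih and rimzoh both end in -h yet inflect differently (zozotpobih, rimzhish), so the final letter is not what conditions the rule; the last vowel is.
"holgup" has last vowel 'u'. The one such stem in the data (damosgup → damosgpish) deletes the last vowel and adds -ish (as do rimzoh, wunwohgep), so the same rule applies.
The other pattern: stems whose last vowel is 'i' repeat the first consonant+vowel as a prefix.
So holgup → holgpish.

holgpish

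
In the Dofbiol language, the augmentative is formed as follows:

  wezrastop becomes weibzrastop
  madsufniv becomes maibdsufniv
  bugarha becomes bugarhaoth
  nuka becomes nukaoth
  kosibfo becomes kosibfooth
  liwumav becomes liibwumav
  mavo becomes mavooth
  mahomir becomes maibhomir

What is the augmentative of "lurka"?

liwumav and bugarha both have last vowel 'a' yet inflect differently (liibwumav, bugarhaoth), so the last vowel is not what conditions the rule; whether the stem ends in a vowel or a consonant is.
"lurka" ends in a vowel. The stems ending in a vowel (bugarha → bugarhaoth, mavo → mavooth, kosibfo → kosibfooth) add -oth.
So lurka → lurkaoth.

lurkaoth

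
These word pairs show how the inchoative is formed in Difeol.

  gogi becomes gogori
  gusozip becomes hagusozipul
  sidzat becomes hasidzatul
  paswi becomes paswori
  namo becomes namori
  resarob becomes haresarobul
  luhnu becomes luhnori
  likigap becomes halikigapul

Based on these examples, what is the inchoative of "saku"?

sakori

gogi and gusozip both have last vowel 'i' yet inflect differently (gogori, hagusozipul), so the last vowel is not what conditions the rule; whether the stem ends in a vowel or a consonant is.
"saku" ends in a vowel. The stems ending in a vowel (luhnu → luhnori, namo → namori, gogi → gogori) drop the final letter and add -ori.
The other pattern: stems ending in a consonant add ha- … -ul around the stem.
So saku → sakori.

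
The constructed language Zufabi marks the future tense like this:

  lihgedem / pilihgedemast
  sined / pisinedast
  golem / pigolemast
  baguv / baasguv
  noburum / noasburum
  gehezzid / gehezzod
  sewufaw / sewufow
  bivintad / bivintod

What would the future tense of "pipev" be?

pipipevast

lihgedem and noburum both end in -m yet inflect differently (pilihgedemast, noasburum), so the final letter is not what conditions the rule; the last vowel is.
"pipev" has last vowel 'e'. The stems whose last vowel is 'e' (lihgedem → pilihgedemast, sined → pisinedast, golem → pigolemast) add pi- … -ast around the stem.
So pipev → pipipevast.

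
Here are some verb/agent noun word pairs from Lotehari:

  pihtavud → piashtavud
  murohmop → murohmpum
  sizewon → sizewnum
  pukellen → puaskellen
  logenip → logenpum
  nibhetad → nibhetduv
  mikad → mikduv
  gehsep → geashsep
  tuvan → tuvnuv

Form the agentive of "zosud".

"zosud" has last vowel 'u'. The one such stem in the data (pihtavud → piashtavud) inserts -as- after the first vowel (as do gehsep, pukellen), so the same rule applies.
The other patterns: stems whose last vowel is 'a' delete the last vowel and add -uv; stems whose last vowel is 'i' or 'o' delete the last vowel and add -um.
So zosud → zoassud.

zoassud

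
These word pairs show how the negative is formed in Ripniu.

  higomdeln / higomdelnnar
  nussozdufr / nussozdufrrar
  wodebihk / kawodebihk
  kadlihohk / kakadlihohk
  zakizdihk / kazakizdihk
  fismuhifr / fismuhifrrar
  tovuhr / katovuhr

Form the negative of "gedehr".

"gedehr" has second-to-last letter 'h'. The stems whose second-to-last letter is 'h' (kadlihohk → kakadlihohk, tovuhr → katovuhr, zakizdihk → kazakizdihk) add the prefix ka-.
So gedehr → kagedehr.

kagedehr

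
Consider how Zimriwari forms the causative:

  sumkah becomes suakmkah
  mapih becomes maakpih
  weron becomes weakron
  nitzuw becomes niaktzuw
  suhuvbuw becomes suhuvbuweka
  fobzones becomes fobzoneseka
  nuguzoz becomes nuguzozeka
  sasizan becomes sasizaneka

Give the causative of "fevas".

feakvas

nitzuw and suhuvbuw both end in -w yet inflect differently (niaktzuw, suhuvbuweka), so the final letter is not what conditions the rule; the number of vowels is.
"fevas" has 2 vowels. The stems with 2 vowels (sumkah → suakmkah, mapih → maakpih, weron → weakron) insert -ak- after the first vowel.
So fevas → feakvas.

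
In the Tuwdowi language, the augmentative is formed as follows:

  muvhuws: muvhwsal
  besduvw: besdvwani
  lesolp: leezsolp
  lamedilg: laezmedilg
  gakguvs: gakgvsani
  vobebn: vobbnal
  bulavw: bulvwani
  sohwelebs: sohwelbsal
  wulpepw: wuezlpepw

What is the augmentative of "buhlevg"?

"buhlevg" has second-to-last letter 'v'. The stems whose second-to-last letter is 'v' (gakguvs → gakgvsani, bulavw → bulvwani, besduvw → besdvwani) delete the last vowel and add -ani.
So buhlevg → buhlvgani.

buhlvgani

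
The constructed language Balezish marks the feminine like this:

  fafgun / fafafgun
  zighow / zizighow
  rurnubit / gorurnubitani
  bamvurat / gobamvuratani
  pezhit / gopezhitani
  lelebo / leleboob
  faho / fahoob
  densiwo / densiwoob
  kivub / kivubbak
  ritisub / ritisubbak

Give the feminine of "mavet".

"mavet" ends in -t. The stems ending in -t (rurnubit → gorurnubitani, bamvurat → gobamvuratani, pezhit → gopezhitani) add go- … -ani around the stem.
The other patterns: stems ending in -n or -w repeat the first consonant+vowel as a prefix; stems ending in -o add -ob; stems ending in -b double the final consonant and add -ak.
So mavet → gomavetani.

gomavetani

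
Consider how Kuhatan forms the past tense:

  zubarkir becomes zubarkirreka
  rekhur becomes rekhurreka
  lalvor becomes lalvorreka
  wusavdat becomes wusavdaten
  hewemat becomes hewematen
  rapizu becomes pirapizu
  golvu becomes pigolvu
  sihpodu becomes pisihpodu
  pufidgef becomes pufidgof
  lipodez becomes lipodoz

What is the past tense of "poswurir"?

poswurirreka

rekhur and rapizu both have last vowel 'u' yet inflect differently (rekhurreka, pirapizu), so the last vowel is not what conditions the rule; the final letter is.
"poswurir" ends in -r. The stems ending in -r (zubarkir → zubarkirreka, rekhur → rekhurreka, lalvor → lalvorreka) double the final consonant and add -eka.
So poswurir → poswurirreka.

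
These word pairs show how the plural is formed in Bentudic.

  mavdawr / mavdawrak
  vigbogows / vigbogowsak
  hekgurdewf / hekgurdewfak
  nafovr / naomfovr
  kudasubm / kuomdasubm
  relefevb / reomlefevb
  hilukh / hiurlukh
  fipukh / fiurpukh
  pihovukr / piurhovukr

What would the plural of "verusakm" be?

veurrusakm

mavdawr and nafovr both end in -r yet inflect differently (mavdawrak, naomfovr), so the final letter is not what conditions the rule; the second-to-last letter is.
"verusakm" has second-to-last letter 'k'. The stems whose second-to-last letter is 'k' (hilukh → hiurlukh, fipukh → fiurpukh, pihovukr → piurhovukr) insert -ur- after the first vowel.
The other patterns: stems whose second-to-last letter is 'w' add -ak; stems whose second-to-last letter is 'b' or 'v' insert -om- after the first vowel.
So verusakm → veurrusakm.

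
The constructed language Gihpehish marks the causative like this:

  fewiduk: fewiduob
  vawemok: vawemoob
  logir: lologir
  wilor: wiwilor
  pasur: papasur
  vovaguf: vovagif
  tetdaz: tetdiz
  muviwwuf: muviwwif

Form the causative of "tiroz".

vawemok and wilor both have last vowel 'o' yet inflect differently (vawemoob, wiwilor), so the last vowel is not what conditions the rule; the final letter is.
"tiroz" ends in -z. The one such stem in the data (tetdaz → tetdiz) changes the last vowel to 'i' (as do vovaguf, muviwwuf), so the same rule applies.
The other patterns: stems ending in -k drop the final letter and add -ob; stems ending in -r repeat the first consonant+vowel as a prefix.
So tiroz → tiriz.

tiriz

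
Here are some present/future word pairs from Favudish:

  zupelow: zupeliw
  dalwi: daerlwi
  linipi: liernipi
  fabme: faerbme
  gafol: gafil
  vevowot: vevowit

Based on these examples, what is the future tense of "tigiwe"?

"tigiwe" ends in a vowel. The stems ending in a vowel (dalwi → daerlwi, linipi → liernipi, fabme → faerbme) insert -er- after the first vowel.
So tigiwe → tiergiwe.

tiergiwe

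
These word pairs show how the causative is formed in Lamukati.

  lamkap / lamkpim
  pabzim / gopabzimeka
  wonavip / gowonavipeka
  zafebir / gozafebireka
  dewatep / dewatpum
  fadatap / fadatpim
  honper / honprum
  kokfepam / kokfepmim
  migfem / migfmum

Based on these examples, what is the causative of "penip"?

gopenipeka

dewatep and lamkap both end in -p yet inflect differently (dewatpum, lamkpim), so the final letter is not what conditions the rule; the last vowel is.
"penip" has last vowel 'i'. The stems whose last vowel is 'i' (pabzim → gopabzimeka, wonavip → gowonavipeka, zafebir → gozafebireka) add go- … -eka around the stem.
So penip → gopenipeka.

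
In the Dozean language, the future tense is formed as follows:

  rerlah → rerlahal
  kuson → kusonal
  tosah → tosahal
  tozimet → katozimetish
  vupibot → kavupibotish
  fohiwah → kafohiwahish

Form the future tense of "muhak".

rerlah and fohiwah both end in -h yet inflect differently (rerlahal, kafohiwahish), so the final letter is not what conditions the rule; the number of vowels is.
"muhak" has 2 vowels. The stems with 2 vowels (rerlah → rerlahal, kuson → kusonal, tosah → tosahal) add -al.
So muhak → muhakal.

muhakal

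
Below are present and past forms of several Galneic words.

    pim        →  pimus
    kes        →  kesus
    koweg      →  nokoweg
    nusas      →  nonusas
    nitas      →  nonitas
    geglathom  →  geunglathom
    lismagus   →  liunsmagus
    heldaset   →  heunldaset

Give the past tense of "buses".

kes and nusas both end in -s yet inflect differently (kesus, nonusas), so the final letter is not what conditions the rule; the number of vowels is.
"buses" has 2 vowels. The stems with 2 vowels (koweg → nokoweg, nusas → nonusas, nitas → nonitas) add the prefix no-.
The other patterns: stems with 1 vowel add -us; stems with 3 vowels insert -un- after the first vowel.
So buses → nobuses.

nobuses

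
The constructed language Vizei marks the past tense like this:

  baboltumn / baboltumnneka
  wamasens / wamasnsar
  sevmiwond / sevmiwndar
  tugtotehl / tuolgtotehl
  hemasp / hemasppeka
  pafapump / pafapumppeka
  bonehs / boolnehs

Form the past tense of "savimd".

wamasens and bonehs both end in -s yet inflect differently (wamasnsar, boolnehs), so the final letter is not what conditions the rule; the second-to-last letter is.
"savimd" has second-to-last letter 'm'. The stems whose second-to-last letter is 'm' (baboltumn → baboltumnneka, pafapump → pafapumppeka) double the final consonant and add -eka.
The other patterns: stems whose second-to-last letter is 'n' delete the last vowel and add -ar; stems whose second-to-last letter is 'h' insert -ol- after the first vowel.
So savimd → savimddeka.

savimddeka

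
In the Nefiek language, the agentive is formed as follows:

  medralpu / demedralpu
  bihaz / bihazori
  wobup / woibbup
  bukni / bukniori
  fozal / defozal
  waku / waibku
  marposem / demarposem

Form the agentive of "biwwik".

"biwwik" begins with b-. The stems beginning with b- (bukni → bukniori, bihaz → bihazori) add -ori.
The other patterns: stems beginning with w- insert -ib- after the first vowel; stems beginning with f- or m- add the prefix de-.
So biwwik → biwwikori.

biwwikori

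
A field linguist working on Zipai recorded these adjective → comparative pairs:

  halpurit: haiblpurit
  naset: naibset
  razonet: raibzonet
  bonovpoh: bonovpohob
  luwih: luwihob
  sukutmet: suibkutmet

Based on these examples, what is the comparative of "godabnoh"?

godabnohob

luwih and halpurit both have last vowel 'i' yet inflect differently (luwihob, haiblpurit), so the last vowel is not what conditions the rule; the final letter is.
"godabnoh" ends in -h. The stems ending in -h (luwih → luwihob, bonovpoh → bonovpohob) add -ob.
The other pattern: stems ending in -t insert -ib- after the first vowel.
So godabnoh → godabnohob.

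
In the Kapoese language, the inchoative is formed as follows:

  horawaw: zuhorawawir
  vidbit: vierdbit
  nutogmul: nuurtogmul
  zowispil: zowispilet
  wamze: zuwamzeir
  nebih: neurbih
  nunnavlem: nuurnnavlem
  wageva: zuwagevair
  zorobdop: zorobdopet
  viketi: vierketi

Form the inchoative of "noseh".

nourseh

nutogmul and zowispil both end in -l yet inflect differently (nuurtogmul, zowispilet), so the final letter is not what conditions the rule; the first letter is.
"noseh" begins with n-. The stems beginning with n- (nebih → neurbih, nunnavlem → nuurnnavlem, nutogmul → nuurtogmul) insert -ur- after the first vowel.
So noseh → nourseh.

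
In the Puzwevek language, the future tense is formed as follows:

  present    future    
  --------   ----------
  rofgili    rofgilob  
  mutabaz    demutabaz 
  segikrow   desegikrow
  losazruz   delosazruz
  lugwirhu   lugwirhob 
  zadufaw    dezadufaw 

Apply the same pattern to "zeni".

lugwirhu and losazruz both have last vowel 'u' yet inflect differently (lugwirhob, delosazruz), so the last vowel is not what conditions the rule; whether the stem ends in a vowel or a consonant is.
"zeni" ends in a vowel. The stems ending in a vowel (lugwirhu → lugwirhob, rofgili → rofgilob) drop the final letter and add -ob.
The other pattern: stems ending in a consonant add the prefix de-.
So zeni → zenob.

zenob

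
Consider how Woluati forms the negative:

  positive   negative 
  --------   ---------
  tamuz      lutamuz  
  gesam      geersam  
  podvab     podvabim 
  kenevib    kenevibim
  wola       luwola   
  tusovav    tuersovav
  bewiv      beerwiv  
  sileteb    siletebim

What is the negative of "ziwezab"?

ziwezabim

"ziwezab" ends in -b. The stems ending in -b (podvab → podvabim, kenevib → kenevibim, sileteb → siletebim) add -im.
So ziwezab → ziwezabim.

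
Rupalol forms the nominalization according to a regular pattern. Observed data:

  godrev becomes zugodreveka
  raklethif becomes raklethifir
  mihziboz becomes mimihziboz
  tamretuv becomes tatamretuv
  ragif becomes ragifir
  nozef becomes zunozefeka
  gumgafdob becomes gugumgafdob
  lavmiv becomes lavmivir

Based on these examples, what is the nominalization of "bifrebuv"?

bibifrebuv

"bifrebuv" has last vowel 'u'. The one such stem in the data (tamretuv → tatamretuv) repeats the first consonant+vowel as a prefix (as do mihziboz, gumgafdob), so the same rule applies.
So bifrebuv → bibifrebuv.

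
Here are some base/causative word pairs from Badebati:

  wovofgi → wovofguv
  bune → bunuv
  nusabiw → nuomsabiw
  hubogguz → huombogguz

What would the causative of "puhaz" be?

puomhaz

"puhaz" ends in a consonant. The stems ending in a consonant (nusabiw → nuomsabiw, hubogguz → huombogguz) insert -om- after the first vowel.
So puhaz → puomhaz.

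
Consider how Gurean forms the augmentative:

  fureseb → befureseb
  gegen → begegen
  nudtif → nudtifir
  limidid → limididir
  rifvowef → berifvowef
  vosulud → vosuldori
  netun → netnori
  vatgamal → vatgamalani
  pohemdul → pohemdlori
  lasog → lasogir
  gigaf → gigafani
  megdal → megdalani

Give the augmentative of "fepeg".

netun and gegen both end in -n yet inflect differently (netnori, begegen), so the final letter is not what conditions the rule; the last vowel is.
"fepeg" has last vowel 'e'. The stems whose last vowel is 'e' (fureseb → befureseb, gegen → begegen, rifvowef → berifvowef) add the prefix be-.
So fepeg → befepeg.

befepeg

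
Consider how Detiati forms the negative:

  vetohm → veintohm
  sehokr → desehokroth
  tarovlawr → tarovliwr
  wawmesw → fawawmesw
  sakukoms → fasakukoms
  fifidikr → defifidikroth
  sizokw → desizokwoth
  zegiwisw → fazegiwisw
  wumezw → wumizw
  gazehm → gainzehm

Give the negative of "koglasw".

fakoglasw

fifidikr and tarovlawr both end in -r yet inflect differently (defifidikroth, tarovliwr), so the final letter is not what conditions the rule; the second-to-last letter is.
"koglasw" has second-to-last letter 's'. The stems whose second-to-last letter is 's' (wawmesw → fawawmesw, zegiwisw → fazegiwisw) add the prefix fa-.
The other patterns: stems whose second-to-last letter is 'h' insert -in- after the first vowel; stems whose second-to-last letter is 'k' add de- … -oth around the stem; stems whose second-to-last letter is 'w' or 'z' change the last vowel to 'i'.
So koglasw → fakoglasw.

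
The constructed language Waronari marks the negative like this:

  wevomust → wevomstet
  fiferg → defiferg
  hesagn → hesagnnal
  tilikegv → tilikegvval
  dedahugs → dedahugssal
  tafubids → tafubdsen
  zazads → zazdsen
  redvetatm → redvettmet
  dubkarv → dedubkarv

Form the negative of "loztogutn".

loztogtnet

tafubids and dedahugs both end in -s yet inflect differently (tafubdsen, dedahugssal), so the final letter is not what conditions the rule; the second-to-last letter is.
"loztogutn" has second-to-last letter 't'. The one such stem in the data (redvetatm → redvettmet) deletes the last vowel and adds -et (as does wevomust), so the same rule applies.
The other patterns: stems whose second-to-last letter is 'r' add the prefix de-; stems whose second-to-last letter is 'd' delete the last vowel and add -en; stems whose second-to-last letter is 'g' double the final consonant and add -al.
So loztogutn → loztogtnet.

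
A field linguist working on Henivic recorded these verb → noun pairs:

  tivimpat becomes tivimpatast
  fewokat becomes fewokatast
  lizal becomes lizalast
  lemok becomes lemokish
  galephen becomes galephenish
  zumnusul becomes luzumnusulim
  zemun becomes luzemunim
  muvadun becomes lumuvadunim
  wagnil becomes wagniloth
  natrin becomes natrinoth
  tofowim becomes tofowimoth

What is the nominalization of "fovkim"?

"fovkim" has last vowel 'i'. The stems whose last vowel is 'i' (wagnil → wagniloth, natrin → natrinoth, tofowim → tofowimoth) add -oth.
The other patterns: stems whose last vowel is 'a' add -ast; stems whose last vowel is 'e' or 'o' add -ish; stems whose last vowel is 'u' add lu- … -im around the stem.
So fovkim → fovkimoth.

fovkimoth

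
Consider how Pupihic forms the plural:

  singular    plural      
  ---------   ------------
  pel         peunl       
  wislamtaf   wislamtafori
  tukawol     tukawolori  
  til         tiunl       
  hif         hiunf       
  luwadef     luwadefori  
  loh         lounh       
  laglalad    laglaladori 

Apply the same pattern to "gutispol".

luwadef and hif both end in -f yet inflect differently (luwadefori, hiunf), so the final letter is not what conditions the rule; the number of vowels is.
"gutispol" has 3 vowels. The stems with 3 vowels (luwadef → luwadefori, laglalad → laglaladori, wislamtaf → wislamtafori) add -ori.
So gutispol → gutispolori.

gutispolori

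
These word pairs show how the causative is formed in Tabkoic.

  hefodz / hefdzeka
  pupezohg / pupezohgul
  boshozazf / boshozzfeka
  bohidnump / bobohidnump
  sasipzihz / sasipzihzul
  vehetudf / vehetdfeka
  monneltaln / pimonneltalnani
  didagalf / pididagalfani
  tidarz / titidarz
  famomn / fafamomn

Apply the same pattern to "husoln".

pihusolnani

tidarz and sasipzihz both end in -z yet inflect differently (titidarz, sasipzihzul), so the final letter is not what conditions the rule; the second-to-last letter is.
"husoln" has second-to-last letter 'l'. The stems whose second-to-last letter is 'l' (didagalf → pididagalfani, monneltaln → pimonneltalnani) add pi- … -ani around the stem.
The other patterns: stems whose second-to-last letter is 'm' or 'r' repeat the first consonant+vowel as a prefix; stems whose second-to-last letter is 'h' add -ul; stems whose second-to-last letter is 'd' or 'z' delete the last vowel and add -eka.
So husoln → pihusolnani.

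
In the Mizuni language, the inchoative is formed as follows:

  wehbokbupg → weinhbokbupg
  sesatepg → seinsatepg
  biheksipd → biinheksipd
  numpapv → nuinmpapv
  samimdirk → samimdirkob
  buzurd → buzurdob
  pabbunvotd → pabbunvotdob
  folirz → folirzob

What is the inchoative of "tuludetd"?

biheksipd and buzurd both end in -d yet inflect differently (biinheksipd, buzurdob), so the final letter is not what conditions the rule; the second-to-last letter is.
"tuludetd" has second-to-last letter 't'. The one such stem in the data (pabbunvotd → pabbunvotdob) adds -ob, so the same rule applies.
So tuludetd → tuludetdob.

tuludetdob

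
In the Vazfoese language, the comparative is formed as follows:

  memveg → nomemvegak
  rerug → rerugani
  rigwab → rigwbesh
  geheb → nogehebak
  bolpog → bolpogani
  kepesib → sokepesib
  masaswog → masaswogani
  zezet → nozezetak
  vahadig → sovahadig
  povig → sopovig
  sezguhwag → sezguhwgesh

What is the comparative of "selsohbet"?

noselsohbetak

"selsohbet" has last vowel 'e'. The stems whose last vowel is 'e' (geheb → nogehebak, zezet → nozezetak, memveg → nomemvegak) add no- … -ak around the stem.
So selsohbet → noselsohbetak.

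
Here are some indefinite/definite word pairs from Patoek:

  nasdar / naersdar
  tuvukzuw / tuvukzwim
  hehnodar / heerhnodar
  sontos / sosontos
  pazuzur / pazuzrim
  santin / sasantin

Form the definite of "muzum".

"muzum" has last vowel 'u'. The stems whose last vowel is 'u' (tuvukzuw → tuvukzwim, pazuzur → pazuzrim) delete the last vowel and add -im.
So muzum → muzmim.

muzmim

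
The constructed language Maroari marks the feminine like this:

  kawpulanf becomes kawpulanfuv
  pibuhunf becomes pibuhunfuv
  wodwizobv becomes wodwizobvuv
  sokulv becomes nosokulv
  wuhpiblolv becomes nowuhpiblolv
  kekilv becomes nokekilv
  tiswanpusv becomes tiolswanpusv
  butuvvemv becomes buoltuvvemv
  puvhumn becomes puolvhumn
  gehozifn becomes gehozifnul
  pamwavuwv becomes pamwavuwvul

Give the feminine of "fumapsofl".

fumapsoflul

wodwizobv and sokulv both end in -v yet inflect differently (wodwizobvuv, nosokulv), so the final letter is not what conditions the rule; the second-to-last letter is.
"fumapsofl" has second-to-last letter 'f'. The one such stem in the data (gehozifn → gehozifnul) adds -ul, so the same rule applies.
The other patterns: stems whose second-to-last letter is 'b' or 'n' add -uv; stems whose second-to-last letter is 'l' add the prefix no-; stems whose second-to-last letter is 'm' or 's' insert -ol- after the first vowel.
So fumapsofl → fumapsoflul.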